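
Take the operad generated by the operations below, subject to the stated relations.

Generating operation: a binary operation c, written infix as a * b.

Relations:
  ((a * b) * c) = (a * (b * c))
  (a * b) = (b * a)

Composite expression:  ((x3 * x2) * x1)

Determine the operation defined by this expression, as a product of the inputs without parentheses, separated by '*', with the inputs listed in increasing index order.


Reordering under c is free, so list the x-inputs canonically.
(x3 * x2) spells out as x3 * x2
((x3 * x2) * x1) spells out as x3 * x2 * x1
sorting the factors by input index: x1 * x2 * x3

x1 * x2 * x3


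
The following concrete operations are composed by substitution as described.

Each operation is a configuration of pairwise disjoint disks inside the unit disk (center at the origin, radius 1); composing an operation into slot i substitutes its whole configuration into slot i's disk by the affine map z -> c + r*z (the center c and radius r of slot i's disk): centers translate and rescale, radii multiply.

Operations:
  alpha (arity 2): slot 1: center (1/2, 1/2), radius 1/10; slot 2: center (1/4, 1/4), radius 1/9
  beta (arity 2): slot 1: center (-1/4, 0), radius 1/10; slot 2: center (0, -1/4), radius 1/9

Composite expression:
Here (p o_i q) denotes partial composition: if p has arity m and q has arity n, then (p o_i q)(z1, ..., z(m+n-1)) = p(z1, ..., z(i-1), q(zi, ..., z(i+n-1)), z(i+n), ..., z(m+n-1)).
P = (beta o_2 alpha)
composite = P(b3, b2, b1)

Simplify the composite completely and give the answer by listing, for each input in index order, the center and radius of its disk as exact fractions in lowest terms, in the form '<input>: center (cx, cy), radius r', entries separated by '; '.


Only the slot chain above each b matters under beta; compose those maps.
input b3: composing its 1 substitution step yields center (-1/4, 0), radius 1/10
input b2: composing its 2 substitution steps yields center (1/18, -7/36), radius 1/90
input b1: composing its 2 substitution steps yields center (1/36, -2/9), radius 1/81

b1: center (1/36, -2/9), radius 1/81; b2: center (1/18, -7/36), radius 1/90; b3: center (-1/4, 0), radius 1/10


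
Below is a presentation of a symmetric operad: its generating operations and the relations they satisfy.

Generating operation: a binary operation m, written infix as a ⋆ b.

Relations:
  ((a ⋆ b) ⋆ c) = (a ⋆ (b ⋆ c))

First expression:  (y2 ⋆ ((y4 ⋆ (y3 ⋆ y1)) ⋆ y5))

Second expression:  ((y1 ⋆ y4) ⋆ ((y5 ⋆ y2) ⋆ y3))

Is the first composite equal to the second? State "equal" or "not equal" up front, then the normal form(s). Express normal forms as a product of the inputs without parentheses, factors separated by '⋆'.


Normal form of the first expression: y2 ⋆ y4 ⋆ y3 ⋆ y1 ⋆ y5
Normal form of the second expression: y1 ⋆ y4 ⋆ y5 ⋆ y2 ⋆ y3
The normal forms differ: not equal.

not equal; first: y2 ⋆ y4 ⋆ y3 ⋆ y1 ⋆ y5; second: y1 ⋆ y4 ⋆ y5 ⋆ y2 ⋆ y3


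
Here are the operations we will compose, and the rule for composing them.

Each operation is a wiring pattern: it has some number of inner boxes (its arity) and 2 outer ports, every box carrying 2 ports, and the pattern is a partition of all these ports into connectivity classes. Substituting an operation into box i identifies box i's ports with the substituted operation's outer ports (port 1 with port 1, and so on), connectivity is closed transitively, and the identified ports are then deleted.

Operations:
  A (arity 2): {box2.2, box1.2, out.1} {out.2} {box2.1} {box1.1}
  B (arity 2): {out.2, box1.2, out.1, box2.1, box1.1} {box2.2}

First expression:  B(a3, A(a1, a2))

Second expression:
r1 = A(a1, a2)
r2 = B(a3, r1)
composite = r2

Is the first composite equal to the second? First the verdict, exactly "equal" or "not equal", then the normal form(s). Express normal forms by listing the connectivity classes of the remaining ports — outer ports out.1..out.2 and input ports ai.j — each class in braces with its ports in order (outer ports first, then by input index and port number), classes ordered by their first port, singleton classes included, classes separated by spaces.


equal; the common form is {out.1, out.2, a1.2, a2.2, a3.1, a3.2} {a1.1} {a2.1}


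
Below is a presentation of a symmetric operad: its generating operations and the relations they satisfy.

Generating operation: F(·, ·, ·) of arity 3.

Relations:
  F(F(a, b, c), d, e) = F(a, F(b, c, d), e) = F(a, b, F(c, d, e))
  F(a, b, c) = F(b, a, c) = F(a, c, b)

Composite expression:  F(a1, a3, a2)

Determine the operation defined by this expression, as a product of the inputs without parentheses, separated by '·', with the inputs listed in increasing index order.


a1 · a2 · a3

Key point: F commutes, so take the a-inputs in any fixed order.
F(a1, a3, a2) unparenthesizes to a1 · a3 · a2
the factors in increasing index order: a1 · a2 · a3


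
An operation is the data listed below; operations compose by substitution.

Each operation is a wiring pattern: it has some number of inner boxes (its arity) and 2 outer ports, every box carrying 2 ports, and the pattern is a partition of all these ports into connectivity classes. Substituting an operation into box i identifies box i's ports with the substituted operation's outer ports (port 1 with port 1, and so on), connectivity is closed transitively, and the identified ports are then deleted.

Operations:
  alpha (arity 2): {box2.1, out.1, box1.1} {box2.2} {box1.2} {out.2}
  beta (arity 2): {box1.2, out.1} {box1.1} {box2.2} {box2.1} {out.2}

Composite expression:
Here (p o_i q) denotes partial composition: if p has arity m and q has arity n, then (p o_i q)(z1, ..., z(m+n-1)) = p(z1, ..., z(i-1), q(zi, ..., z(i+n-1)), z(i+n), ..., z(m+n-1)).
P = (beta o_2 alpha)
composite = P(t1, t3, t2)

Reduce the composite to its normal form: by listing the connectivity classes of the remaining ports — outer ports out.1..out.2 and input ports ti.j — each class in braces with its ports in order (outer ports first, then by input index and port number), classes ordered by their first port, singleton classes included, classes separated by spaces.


Connectivity passes through glued beta-boundaries; trace each wire chain.
through alpha, on inputs (t3, t2): {out.1, t2.1, t3.1} {out.2} {t2.2} {t3.2} (out.j = stage outer ports)
through beta, on inputs (t1, t3, t2): {out.1, t1.2} {out.2} {t1.1} {t2.1, t3.1} {t2.2} {t3.2} (out.j = stage outer ports)

{out.1, t1.2} {out.2} {t1.1} {t2.1, t3.1} {t2.2} {t3.2}


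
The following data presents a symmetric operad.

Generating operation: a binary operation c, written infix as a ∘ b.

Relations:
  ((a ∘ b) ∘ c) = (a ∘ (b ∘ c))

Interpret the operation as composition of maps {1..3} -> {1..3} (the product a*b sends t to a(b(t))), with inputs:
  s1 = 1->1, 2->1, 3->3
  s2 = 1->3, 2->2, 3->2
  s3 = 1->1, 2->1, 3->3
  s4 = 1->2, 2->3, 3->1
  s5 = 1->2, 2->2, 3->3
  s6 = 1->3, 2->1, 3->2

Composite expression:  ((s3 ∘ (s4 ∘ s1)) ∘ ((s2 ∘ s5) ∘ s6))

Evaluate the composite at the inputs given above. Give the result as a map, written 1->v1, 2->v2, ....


(s4 ∘ s1) = 1->2, 2->2, 3->1
(s3 ∘ (s4 ∘ s1)) = 1->1, 2->1, 3->1
(s2 ∘ s5) = 1->2, 2->2, 3->2
((s2 ∘ s5) ∘ s6) = 1->2, 2->2, 3->2
((s3 ∘ (s4 ∘ s1)) ∘ ((s2 ∘ s5) ∘ s6)) = 1->1, 2->1, 3->1

1->1, 2->1, 3->1


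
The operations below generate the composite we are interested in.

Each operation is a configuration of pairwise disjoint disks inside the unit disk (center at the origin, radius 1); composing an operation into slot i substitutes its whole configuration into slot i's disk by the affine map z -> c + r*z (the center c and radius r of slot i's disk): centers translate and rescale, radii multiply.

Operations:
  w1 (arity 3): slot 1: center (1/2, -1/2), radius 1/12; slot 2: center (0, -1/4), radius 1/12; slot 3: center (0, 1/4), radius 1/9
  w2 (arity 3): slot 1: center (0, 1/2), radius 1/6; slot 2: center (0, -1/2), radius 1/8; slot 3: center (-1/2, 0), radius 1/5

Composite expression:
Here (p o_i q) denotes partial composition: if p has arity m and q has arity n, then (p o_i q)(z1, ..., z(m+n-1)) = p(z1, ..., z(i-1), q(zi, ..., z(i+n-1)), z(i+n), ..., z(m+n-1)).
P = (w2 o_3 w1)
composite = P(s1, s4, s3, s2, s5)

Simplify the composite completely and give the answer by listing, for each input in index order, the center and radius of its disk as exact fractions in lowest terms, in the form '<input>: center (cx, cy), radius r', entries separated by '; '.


Each s-disk chains the slot maps above it in w2; radii multiply.
s1: after 1 affine step, its disk has center (0, 1/2), radius 1/6
s4: after 1 affine step, its disk has center (0, -1/2), radius 1/8
s3: after 2 affine steps, its disk has center (-2/5, -1/10), radius 1/60
s2: after 2 affine steps, its disk has center (-1/2, -1/20), radius 1/60
s5: after 2 affine steps, its disk has center (-1/2, 1/20), radius 1/45

s1: center (0, 1/2), radius 1/6; s2: center (-1/2, -1/20), radius 1/60; s3: center (-2/5, -1/10), radius 1/60; s4: center (0, -1/2), radius 1/8; s5: center (-1/2, 1/20), radius 1/45


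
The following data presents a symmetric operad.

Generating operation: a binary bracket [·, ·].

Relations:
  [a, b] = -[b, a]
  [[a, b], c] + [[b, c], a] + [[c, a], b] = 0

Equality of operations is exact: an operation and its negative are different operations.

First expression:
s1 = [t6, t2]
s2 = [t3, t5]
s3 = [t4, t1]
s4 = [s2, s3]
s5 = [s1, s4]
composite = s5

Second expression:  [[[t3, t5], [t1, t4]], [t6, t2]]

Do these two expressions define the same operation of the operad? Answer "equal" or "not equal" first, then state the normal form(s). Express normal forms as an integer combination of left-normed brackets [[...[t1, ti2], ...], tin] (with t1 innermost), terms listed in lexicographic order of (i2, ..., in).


equal: each reduces to [[[[[t1, t4], t3], t5], t2], t6] - [[[[[t1, t4], t3], t5], t6], t2] - [[[[[t1, t4], t5], t3], t2], t6] + [[[[[t1, t4], t5], t3], t6], t2]

Normal form of the first expression: [[[[[t1, t4], t3], t5], t2], t6] - [[[[[t1, t4], t3], t5], t6], t2] - [[[[[t1, t4], t5], t3], t2], t6] + [[[[[t1, t4], t5], t3], t6], t2]
Normal form of the second expression: [[[[[t1, t4], t3], t5], t2], t6] - [[[[[t1, t4], t3], t5], t6], t2] - [[[[[t1, t4], t5], t3], t2], t6] + [[[[[t1, t4], t5], t3], t6], t2]
The normal forms match — equal.


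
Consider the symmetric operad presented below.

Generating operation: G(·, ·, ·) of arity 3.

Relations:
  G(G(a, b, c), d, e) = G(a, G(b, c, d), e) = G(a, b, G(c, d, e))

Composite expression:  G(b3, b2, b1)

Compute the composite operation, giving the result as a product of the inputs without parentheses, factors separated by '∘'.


b3 ∘ b2 ∘ b1

Key point: G is associative — brackets drop, the b-order remains.
G(b3, b2, b1) unparenthesizes to b3 ∘ b2 ∘ b1


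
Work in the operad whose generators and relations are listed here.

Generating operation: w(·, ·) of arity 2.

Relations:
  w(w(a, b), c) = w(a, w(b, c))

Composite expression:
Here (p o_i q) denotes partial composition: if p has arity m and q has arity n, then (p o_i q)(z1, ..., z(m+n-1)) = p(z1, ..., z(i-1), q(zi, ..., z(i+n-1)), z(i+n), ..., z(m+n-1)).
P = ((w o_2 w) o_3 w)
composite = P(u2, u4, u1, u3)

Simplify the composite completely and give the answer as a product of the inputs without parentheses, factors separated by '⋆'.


u2 ⋆ u4 ⋆ u1 ⋆ u3

The w-tree's shape is irrelevant; the u-reading-order decides.
w(u1, u3) flattens to u1 ⋆ u3
w(u4, w(u1, u3)) flattens to u4 ⋆ u1 ⋆ u3
w(u2, w(u4, w(u1, u3))) flattens to u2 ⋆ u4 ⋆ u1 ⋆ u3


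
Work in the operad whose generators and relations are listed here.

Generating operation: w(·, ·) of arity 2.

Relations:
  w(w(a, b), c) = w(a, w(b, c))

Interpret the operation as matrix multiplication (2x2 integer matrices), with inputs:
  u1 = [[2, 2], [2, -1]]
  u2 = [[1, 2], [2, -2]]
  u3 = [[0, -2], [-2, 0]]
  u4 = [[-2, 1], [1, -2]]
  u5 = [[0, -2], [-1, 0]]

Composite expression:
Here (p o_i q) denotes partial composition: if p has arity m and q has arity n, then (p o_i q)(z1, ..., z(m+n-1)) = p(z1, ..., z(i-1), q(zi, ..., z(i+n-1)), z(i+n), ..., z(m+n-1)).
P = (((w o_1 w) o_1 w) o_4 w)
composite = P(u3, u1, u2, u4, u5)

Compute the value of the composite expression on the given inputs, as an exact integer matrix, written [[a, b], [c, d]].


w(u3, u1) = [[-4, 2], [-4, -4]]
w(w(u3, u1), u2) = [[0, -12], [-12, 0]]
w(u4, u5) = [[-1, 4], [2, -2]]
w(w(w(u3, u1), u2), w(u4, u5)) = [[-24, 24], [12, -48]]

[[-24, 24], [12, -48]]


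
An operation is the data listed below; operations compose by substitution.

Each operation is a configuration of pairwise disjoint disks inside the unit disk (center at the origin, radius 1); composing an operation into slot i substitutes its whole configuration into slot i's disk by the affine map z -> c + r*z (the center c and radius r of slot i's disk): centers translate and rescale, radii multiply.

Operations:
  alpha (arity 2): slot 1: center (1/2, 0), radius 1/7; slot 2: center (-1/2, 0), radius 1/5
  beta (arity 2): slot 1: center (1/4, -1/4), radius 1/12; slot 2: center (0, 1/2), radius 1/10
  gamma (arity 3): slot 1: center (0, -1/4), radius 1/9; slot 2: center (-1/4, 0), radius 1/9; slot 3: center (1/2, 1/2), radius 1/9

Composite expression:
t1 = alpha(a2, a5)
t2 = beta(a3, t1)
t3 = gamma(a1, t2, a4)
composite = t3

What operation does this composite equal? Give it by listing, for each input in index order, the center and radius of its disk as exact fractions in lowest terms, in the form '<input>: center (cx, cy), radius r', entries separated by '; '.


a1: center (0, -1/4), radius 1/9; a2: center (-11/45, 1/18), radius 1/630; a3: center (-2/9, -1/36), radius 1/108; a4: center (1/2, 1/2), radius 1/9; a5: center (-23/90, 1/18), radius 1/450

Nesting under gamma composes maps z -> c + r*z down each a-path.
input a1: applying the 1 nested substitution gives center (0, -1/4), radius 1/9
input a3: applying the 2 nested substitutions gives center (-2/9, -1/36), radius 1/108
input a2: applying the 3 nested substitutions gives center (-11/45, 1/18), radius 1/630
input a5: applying the 3 nested substitutions gives center (-23/90, 1/18), radius 1/450
input a4: applying the 1 nested substitution gives center (1/2, 1/2), radius 1/9


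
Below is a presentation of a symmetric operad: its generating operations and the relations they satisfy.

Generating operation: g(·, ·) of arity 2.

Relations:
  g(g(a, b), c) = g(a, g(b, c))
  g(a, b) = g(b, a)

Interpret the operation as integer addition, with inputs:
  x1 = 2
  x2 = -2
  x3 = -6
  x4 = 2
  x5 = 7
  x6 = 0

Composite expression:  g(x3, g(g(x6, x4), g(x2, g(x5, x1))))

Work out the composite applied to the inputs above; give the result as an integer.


3

g(x6, x4) = 2
g(x5, x1) = 9
g(x2, g(x5, x1)) = 7
g(g(x6, x4), g(x2, g(x5, x1))) = 9
g(x3, g(g(x6, x4), g(x2, g(x5, x1)))) = 3


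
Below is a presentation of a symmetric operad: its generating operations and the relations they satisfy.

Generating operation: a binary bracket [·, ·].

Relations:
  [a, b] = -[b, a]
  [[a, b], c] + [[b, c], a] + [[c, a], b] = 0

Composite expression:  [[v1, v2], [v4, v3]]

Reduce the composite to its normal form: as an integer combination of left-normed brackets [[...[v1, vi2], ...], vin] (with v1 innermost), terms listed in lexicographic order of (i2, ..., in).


-[[[v1, v2], v3], v4] + [[[v1, v2], v4], v3]

A multilinear Lie element is pinned by v1-initial words (v1 innermost).
Composite bracket: [[v1, v2], [v4, v3]]
The bracket unfolds into 8 signed words via [a, b] = ab - ba (2^3 = 8).
Only words starting with v1 matter:
  from v1v2v3v4, sign -1: term -[[[v1, v2], v3], v4]
  from v1v2v4v3, sign +1: term +[[[v1, v2], v4], v3]


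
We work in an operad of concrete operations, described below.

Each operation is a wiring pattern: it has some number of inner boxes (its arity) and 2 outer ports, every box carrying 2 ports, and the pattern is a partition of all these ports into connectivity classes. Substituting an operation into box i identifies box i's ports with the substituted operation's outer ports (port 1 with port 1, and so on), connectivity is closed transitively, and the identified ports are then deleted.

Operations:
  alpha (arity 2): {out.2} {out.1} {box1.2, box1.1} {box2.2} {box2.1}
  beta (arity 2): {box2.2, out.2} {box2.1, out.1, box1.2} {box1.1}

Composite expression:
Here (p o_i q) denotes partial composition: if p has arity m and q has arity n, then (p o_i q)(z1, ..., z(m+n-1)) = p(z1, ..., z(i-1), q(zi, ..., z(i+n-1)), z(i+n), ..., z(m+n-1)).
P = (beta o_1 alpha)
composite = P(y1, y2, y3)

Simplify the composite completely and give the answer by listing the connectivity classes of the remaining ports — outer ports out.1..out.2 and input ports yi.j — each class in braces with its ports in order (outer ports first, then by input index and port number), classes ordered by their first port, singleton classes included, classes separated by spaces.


{out.1, y3.1} {out.2, y3.2} {y1.1, y1.2} {y2.1} {y2.2}

After gluing at beta, chains via deleted ports link the y-ports.
composing alpha on (y1, y2), with out.j its own outer ports: {out.1} {out.2} {y1.1, y1.2} {y2.1} {y2.2}
composing beta on (y1, y2, y3), with out.j its own outer ports: {out.1, y3.1} {out.2, y3.2} {y1.1, y1.2} {y2.1} {y2.2}


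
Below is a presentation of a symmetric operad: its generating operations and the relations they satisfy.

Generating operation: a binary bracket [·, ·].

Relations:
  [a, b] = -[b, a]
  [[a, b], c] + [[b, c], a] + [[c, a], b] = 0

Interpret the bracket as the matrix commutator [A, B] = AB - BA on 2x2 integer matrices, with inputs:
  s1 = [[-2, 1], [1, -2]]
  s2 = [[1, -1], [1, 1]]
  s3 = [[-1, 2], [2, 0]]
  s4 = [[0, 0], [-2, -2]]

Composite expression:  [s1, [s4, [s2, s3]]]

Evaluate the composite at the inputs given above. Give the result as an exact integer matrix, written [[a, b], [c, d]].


[[20, 4], [-4, -20]]

[s2, s3] = [[-4, -1], [-1, 4]]
[s4, [s2, s3]] = [[-2, -2], [18, 2]]
[s1, [s4, [s2, s3]]] = [[20, 4], [-4, -20]]


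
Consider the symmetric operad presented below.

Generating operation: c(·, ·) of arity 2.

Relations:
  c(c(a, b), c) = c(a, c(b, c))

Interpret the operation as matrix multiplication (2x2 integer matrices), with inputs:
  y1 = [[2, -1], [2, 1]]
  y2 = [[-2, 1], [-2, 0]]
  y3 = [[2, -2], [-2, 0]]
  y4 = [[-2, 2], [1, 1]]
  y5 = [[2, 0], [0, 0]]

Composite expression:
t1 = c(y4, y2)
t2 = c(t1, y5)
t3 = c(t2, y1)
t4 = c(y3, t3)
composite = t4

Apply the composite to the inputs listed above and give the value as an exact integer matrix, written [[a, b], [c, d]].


[[32, -16], [0, 0]]

c(y4, y2) = [[0, -2], [-4, 1]]
c(c(y4, y2), y5) = [[0, 0], [-8, 0]]
c(c(c(y4, y2), y5), y1) = [[0, 0], [-16, 8]]
c(y3, c(c(c(y4, y2), y5), y1)) = [[32, -16], [0, 0]]


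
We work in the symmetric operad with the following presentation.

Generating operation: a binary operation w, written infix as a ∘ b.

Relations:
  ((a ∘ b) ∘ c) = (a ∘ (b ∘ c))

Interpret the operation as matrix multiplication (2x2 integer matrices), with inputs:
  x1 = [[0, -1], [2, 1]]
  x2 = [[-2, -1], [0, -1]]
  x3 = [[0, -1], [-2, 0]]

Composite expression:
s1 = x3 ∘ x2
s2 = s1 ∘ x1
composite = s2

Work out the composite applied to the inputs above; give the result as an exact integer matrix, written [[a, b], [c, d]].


[[2, 1], [4, -2]]

(x3 ∘ x2) = [[0, 1], [4, 2]]
((x3 ∘ x2) ∘ x1) = [[2, 1], [4, -2]]


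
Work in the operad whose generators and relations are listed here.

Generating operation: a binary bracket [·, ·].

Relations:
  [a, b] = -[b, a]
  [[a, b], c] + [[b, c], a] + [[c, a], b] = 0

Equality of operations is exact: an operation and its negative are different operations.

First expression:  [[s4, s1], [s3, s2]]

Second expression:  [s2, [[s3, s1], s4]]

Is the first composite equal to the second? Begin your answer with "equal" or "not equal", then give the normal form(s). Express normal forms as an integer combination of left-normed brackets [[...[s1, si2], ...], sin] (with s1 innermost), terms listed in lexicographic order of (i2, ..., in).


not equal; first: [[[s1, s4], s2], s3] - [[[s1, s4], s3], s2]; second: [[[s1, s3], s4], s2]

In normal form, the first expression is [[[s1, s4], s2], s3] - [[[s1, s4], s3], s2]
In normal form, the second expression is [[[s1, s3], s4], s2]
Different reductions; not equal.


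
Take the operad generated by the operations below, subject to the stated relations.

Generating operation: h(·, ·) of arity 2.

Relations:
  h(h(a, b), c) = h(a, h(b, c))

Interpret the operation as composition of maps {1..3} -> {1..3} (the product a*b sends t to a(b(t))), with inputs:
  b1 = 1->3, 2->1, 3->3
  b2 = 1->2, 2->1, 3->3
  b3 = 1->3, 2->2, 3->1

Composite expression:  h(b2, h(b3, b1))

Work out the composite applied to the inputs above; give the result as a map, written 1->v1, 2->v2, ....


1->2, 2->3, 3->2

h(b3, b1) = 1->1, 2->3, 3->1
h(b2, h(b3, b1)) = 1->2, 2->3, 3->2


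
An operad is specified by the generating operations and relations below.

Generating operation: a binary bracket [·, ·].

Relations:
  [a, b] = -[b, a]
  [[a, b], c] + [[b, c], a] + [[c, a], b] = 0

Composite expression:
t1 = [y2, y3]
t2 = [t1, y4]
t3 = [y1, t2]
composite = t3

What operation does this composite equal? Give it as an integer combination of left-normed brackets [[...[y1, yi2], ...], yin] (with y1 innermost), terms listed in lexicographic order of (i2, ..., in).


[[[y1, y2], y3], y4] - [[[y1, y3], y2], y4] - [[[y1, y4], y2], y3] + [[[y1, y4], y3], y2]

In the tensor algebra, words opening y1 carry the y1-anchored form.
Composite bracket: [y1, [[y2, y3], y4]]
Expanding via [a, b] = ab - ba: 8 signed words (2^3 = 8).
Keep just the words that open with y1:
  sign of y1y2y3y4 is +1, so it contributes +[[[y1, y2], y3], y4]
  sign of y1y3y2y4 is -1, so it contributes -[[[y1, y3], y2], y4]
  sign of y1y4y2y3 is -1, so it contributes -[[[y1, y4], y2], y3]
  sign of y1y4y3y2 is +1, so it contributes +[[[y1, y4], y3], y2]


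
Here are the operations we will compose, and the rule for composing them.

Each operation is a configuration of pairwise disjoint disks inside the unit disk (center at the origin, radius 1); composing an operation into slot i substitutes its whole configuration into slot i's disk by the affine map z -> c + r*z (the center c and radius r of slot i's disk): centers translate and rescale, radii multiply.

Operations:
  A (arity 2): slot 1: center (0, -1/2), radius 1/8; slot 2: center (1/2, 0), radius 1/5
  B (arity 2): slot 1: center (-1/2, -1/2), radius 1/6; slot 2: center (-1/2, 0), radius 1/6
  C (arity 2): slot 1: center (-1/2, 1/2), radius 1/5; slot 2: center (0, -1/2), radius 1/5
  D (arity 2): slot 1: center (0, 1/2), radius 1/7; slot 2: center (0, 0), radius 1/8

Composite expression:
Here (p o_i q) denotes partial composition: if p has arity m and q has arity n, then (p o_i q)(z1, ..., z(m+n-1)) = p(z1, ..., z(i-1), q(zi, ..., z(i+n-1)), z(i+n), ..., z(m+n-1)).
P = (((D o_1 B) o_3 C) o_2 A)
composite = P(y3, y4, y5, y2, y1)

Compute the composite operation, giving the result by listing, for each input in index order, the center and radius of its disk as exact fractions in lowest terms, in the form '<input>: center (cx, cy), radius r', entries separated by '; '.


Follow each y-input down from D: c' goes to c + r*c', radius to r*r'.
y3: after 2 affine steps, its disk has center (-1/14, 3/7), radius 1/42
y4: after 3 affine steps, its disk has center (-1/14, 41/84), radius 1/336
y5: after 3 affine steps, its disk has center (-5/84, 1/2), radius 1/210
y2: after 2 affine steps, its disk has center (-1/16, 1/16), radius 1/40
y1: after 2 affine steps, its disk has center (0, -1/16), radius 1/40

y1: center (0, -1/16), radius 1/40; y2: center (-1/16, 1/16), radius 1/40; y3: center (-1/14, 3/7), radius 1/42; y4: center (-1/14, 41/84), radius 1/336; y5: center (-5/84, 1/2), radius 1/210


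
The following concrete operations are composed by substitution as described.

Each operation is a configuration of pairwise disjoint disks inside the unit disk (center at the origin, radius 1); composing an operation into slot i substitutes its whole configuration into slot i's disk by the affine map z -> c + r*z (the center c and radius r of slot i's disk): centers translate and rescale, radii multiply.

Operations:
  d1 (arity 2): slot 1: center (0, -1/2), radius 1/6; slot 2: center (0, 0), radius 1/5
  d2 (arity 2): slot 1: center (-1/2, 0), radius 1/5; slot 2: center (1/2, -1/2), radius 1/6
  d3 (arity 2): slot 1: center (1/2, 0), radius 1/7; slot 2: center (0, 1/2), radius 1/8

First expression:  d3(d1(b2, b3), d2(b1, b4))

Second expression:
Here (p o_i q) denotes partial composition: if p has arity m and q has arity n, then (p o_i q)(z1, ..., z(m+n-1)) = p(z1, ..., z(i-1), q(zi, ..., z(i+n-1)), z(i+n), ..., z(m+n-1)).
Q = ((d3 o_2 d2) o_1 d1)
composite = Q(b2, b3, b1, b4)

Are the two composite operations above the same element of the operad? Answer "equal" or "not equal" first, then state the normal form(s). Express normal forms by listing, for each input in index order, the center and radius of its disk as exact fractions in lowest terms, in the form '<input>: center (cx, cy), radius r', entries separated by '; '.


Reducing the first expression gives b1: center (-1/16, 1/2), radius 1/40; b2: center (1/2, -1/14), radius 1/42; b3: center (1/2, 0), radius 1/35; b4: center (1/16, 7/16), radius 1/48
Reducing the second expression gives b1: center (-1/16, 1/2), radius 1/40; b2: center (1/2, -1/14), radius 1/42; b3: center (1/2, 0), radius 1/35; b4: center (1/16, 7/16), radius 1/48
Identical normal forms: equal.

equal — both sides give b1: center (-1/16, 1/2), radius 1/40; b2: center (1/2, -1/14), radius 1/42; b3: center (1/2, 0), radius 1/35; b4: center (1/16, 7/16), radius 1/48


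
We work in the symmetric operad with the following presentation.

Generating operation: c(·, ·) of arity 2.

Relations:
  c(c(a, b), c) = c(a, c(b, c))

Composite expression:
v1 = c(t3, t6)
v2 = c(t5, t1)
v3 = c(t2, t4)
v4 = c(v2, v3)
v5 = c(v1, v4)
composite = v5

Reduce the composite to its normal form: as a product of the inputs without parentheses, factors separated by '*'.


Under associativity of c, the answer is the t's in reading order.
c(t3, t6) reduces to t3 * t6
c(t5, t1) reduces to t5 * t1
c(t2, t4) reduces to t2 * t4
c(c(t5, t1), c(t2, t4)) reduces to t5 * t1 * t2 * t4
c(c(t3, t6), c(c(t5, t1), c(t2, t4))) reduces to t3 * t6 * t5 * t1 * t2 * t4

t3 * t6 * t5 * t1 * t2 * t4


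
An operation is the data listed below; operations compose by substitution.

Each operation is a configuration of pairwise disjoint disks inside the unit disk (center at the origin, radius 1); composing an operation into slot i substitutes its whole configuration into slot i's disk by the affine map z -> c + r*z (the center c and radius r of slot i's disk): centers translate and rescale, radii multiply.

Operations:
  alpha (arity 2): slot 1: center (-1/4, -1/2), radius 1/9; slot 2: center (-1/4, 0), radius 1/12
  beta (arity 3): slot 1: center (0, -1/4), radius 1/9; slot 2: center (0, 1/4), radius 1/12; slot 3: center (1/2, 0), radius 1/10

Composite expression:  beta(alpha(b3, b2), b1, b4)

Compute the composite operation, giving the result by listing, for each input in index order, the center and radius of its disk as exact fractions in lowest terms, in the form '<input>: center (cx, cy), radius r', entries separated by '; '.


Affine substitution under beta: radii multiply and b-centers shift.
input b3: applying the 2 nested substitutions gives center (-1/36, -11/36), radius 1/81
input b2: applying the 2 nested substitutions gives center (-1/36, -1/4), radius 1/108
input b1: applying the 1 nested substitution gives center (0, 1/4), radius 1/12
input b4: applying the 1 nested substitution gives center (1/2, 0), radius 1/10

b1: center (0, 1/4), radius 1/12; b2: center (-1/36, -1/4), radius 1/108; b3: center (-1/36, -11/36), radius 1/81; b4: center (1/2, 0), radius 1/10


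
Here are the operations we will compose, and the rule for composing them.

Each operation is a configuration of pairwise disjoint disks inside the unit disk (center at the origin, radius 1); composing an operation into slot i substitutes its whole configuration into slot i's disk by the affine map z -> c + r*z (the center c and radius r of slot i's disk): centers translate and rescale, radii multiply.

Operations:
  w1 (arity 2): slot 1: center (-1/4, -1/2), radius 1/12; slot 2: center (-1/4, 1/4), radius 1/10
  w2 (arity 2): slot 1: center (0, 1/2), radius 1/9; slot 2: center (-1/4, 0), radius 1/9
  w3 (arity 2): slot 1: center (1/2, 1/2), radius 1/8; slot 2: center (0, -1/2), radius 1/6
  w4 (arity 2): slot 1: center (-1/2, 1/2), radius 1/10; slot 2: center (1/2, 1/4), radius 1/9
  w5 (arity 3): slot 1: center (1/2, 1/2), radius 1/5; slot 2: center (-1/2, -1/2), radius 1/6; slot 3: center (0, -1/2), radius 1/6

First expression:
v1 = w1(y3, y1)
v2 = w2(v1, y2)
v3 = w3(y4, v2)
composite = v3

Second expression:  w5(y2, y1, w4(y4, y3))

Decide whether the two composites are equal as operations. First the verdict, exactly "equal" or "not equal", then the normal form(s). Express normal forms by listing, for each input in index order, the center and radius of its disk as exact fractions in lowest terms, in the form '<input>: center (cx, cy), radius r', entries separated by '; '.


not equal — first y1: center (-1/216, -89/216), radius 1/540; y2: center (-1/24, -1/2), radius 1/54; y3: center (-1/216, -23/54), radius 1/648; y4: center (1/2, 1/2), radius 1/8, second y1: center (-1/2, -1/2), radius 1/6; y2: center (1/2, 1/2), radius 1/5; y3: center (1/12, -11/24), radius 1/54; y4: center (-1/12, -5/12), radius 1/60

In normal form, the first expression is y1: center (-1/216, -89/216), radius 1/540; y2: center (-1/24, -1/2), radius 1/54; y3: center (-1/216, -23/54), radius 1/648; y4: center (1/2, 1/2), radius 1/8
In normal form, the second expression is y1: center (-1/2, -1/2), radius 1/6; y2: center (1/2, 1/2), radius 1/5; y3: center (1/12, -11/24), radius 1/54; y4: center (-1/12, -5/12), radius 1/60
Different reductions; not equal.


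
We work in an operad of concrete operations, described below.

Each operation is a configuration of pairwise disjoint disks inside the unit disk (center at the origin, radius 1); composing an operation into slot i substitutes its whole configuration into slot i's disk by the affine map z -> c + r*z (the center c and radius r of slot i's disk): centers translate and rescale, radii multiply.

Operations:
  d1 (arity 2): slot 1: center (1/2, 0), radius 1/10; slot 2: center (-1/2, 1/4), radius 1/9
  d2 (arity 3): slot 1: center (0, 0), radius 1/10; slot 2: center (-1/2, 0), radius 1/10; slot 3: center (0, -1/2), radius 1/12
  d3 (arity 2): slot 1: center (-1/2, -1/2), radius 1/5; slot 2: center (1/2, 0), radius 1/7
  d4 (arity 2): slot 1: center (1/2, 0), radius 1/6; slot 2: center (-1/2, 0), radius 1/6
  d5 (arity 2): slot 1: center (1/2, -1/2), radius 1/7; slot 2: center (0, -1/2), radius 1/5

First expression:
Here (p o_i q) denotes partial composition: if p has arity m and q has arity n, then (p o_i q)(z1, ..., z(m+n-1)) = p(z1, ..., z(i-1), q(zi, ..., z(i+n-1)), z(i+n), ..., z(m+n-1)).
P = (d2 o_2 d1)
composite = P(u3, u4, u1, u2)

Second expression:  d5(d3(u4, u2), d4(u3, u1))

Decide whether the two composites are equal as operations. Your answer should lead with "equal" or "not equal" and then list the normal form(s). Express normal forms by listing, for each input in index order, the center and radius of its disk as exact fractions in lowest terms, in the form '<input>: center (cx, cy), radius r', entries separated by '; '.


not equal — first u1: center (-11/20, 1/40), radius 1/90; u2: center (0, -1/2), radius 1/12; u3: center (0, 0), radius 1/10; u4: center (-9/20, 0), radius 1/100, second u1: center (-1/10, -1/2), radius 1/30; u2: center (4/7, -1/2), radius 1/49; u3: center (1/10, -1/2), radius 1/30; u4: center (3/7, -4/7), radius 1/35

The first composite normalizes to u1: center (-11/20, 1/40), radius 1/90; u2: center (0, -1/2), radius 1/12; u3: center (0, 0), radius 1/10; u4: center (-9/20, 0), radius 1/100
The second composite normalizes to u1: center (-1/10, -1/2), radius 1/30; u2: center (4/7, -1/2), radius 1/49; u3: center (1/10, -1/2), radius 1/30; u4: center (3/7, -4/7), radius 1/35
The normal forms differ: not equal.


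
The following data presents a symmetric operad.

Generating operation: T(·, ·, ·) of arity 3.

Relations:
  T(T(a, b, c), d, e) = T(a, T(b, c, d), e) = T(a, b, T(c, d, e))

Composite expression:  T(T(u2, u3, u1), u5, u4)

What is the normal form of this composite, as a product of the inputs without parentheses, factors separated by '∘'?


u2 ∘ u3 ∘ u1 ∘ u5 ∘ u4


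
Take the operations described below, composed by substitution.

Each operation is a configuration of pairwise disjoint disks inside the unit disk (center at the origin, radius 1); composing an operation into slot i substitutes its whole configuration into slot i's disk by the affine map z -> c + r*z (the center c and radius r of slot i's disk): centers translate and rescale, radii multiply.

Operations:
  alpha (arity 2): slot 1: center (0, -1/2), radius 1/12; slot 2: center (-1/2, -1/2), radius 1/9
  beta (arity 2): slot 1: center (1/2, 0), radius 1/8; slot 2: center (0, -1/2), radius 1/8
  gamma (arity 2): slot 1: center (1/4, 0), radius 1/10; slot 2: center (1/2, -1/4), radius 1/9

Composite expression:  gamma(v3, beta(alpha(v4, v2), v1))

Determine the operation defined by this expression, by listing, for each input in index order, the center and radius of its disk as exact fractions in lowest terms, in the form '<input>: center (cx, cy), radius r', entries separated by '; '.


v1: center (1/2, -11/36), radius 1/72; v2: center (79/144, -37/144), radius 1/648; v3: center (1/4, 0), radius 1/10; v4: center (5/9, -37/144), radius 1/864

Below gamma, radii multiply path by path; the v-disk centers shift.
input v3: applying the 1 nested substitution gives center (1/4, 0), radius 1/10
input v4: applying the 3 nested substitutions gives center (5/9, -37/144), radius 1/864
input v2: applying the 3 nested substitutions gives center (79/144, -37/144), radius 1/648
input v1: applying the 2 nested substitutions gives center (1/2, -11/36), radius 1/72


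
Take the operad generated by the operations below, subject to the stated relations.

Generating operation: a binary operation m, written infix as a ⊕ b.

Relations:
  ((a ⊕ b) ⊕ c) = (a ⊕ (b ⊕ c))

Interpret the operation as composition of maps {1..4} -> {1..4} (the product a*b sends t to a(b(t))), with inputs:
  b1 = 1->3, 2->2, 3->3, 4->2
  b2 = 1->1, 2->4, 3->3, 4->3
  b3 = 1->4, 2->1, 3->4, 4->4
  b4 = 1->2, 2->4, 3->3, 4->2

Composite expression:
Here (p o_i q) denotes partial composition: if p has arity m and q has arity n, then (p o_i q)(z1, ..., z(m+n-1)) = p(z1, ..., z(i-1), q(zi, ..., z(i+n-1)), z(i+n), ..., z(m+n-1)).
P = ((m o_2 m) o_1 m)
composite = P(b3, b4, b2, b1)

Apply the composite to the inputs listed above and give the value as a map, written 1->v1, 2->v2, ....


1->4, 2->1, 3->4, 4->1

(b3 ⊕ b4) = 1->1, 2->4, 3->4, 4->1
(b2 ⊕ b1) = 1->3, 2->4, 3->3, 4->4
((b3 ⊕ b4) ⊕ (b2 ⊕ b1)) = 1->4, 2->1, 3->4, 4->1


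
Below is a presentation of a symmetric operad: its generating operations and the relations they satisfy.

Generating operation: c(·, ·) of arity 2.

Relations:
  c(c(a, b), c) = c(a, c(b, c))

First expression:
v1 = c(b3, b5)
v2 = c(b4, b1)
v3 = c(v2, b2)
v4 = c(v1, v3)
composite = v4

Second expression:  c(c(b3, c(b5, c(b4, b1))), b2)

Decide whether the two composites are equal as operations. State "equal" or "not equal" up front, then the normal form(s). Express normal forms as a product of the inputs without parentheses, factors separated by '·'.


The first expression, normalized: b3 · b5 · b4 · b1 · b2
The second expression, normalized: b3 · b5 · b4 · b1 · b2
Same normal form: equal.

equal; both compose to b3 · b5 · b4 · b1 · b2


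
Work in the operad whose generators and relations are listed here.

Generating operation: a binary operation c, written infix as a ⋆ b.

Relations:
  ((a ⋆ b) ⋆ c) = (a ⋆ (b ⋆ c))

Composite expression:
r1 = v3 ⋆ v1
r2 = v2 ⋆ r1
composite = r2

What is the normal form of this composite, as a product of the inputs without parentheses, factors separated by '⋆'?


v2 ⋆ v3 ⋆ v1

Under associativity of c, the answer is the v's in reading order.
(v3 ⋆ v1) reduces to v3 ⋆ v1
(v2 ⋆ (v3 ⋆ v1)) reduces to v2 ⋆ v3 ⋆ v1


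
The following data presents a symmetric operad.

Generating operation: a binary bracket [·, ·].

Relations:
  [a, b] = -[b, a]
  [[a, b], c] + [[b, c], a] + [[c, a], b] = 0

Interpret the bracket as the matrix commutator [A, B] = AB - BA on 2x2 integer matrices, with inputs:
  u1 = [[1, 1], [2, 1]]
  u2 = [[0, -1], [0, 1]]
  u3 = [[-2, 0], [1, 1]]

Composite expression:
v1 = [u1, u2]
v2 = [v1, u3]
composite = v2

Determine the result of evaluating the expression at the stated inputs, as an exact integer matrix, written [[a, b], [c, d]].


[[1, 3], [2, -1]]

[u1, u2] = [[2, 1], [-2, -2]]
[[u1, u2], u3] = [[1, 3], [2, -1]]


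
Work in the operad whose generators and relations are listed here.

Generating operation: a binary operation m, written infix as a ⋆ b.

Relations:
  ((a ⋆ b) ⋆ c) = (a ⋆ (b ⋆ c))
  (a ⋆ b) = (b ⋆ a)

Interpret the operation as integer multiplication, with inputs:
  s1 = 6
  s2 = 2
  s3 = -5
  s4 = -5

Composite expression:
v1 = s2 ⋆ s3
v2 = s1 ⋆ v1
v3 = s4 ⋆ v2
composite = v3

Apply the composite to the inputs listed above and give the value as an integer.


300

(s2 ⋆ s3) = -10
(s1 ⋆ (s2 ⋆ s3)) = -60
(s4 ⋆ (s1 ⋆ (s2 ⋆ s3))) = 300


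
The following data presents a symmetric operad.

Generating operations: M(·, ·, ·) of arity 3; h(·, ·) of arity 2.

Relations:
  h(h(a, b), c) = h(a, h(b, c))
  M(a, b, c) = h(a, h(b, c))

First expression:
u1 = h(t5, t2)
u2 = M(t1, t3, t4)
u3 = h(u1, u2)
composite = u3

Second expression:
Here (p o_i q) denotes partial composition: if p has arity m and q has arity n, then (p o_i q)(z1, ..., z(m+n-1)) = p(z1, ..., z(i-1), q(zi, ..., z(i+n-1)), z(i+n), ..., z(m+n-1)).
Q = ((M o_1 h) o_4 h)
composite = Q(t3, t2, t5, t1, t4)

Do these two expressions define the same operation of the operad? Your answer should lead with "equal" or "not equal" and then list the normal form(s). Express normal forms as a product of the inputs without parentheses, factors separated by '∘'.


not equal — first t5 ∘ t2 ∘ t1 ∘ t3 ∘ t4, second t3 ∘ t2 ∘ t5 ∘ t1 ∘ t4

The first expression reduces to t5 ∘ t2 ∘ t1 ∘ t3 ∘ t4
The second expression reduces to t3 ∘ t2 ∘ t5 ∘ t1 ∘ t4
Different reductions; not equal.


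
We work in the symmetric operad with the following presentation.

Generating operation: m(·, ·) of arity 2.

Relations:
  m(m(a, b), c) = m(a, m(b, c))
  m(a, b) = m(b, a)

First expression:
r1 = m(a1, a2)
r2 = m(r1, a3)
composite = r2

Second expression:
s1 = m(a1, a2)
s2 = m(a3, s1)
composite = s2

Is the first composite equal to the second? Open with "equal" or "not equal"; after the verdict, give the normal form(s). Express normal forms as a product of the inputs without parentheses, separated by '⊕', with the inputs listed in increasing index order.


equal — both sides give a1 ⊕ a2 ⊕ a3

Normal form of the first expression: a1 ⊕ a2 ⊕ a3
Normal form of the second expression: a1 ⊕ a2 ⊕ a3
Identical normal forms: equal.


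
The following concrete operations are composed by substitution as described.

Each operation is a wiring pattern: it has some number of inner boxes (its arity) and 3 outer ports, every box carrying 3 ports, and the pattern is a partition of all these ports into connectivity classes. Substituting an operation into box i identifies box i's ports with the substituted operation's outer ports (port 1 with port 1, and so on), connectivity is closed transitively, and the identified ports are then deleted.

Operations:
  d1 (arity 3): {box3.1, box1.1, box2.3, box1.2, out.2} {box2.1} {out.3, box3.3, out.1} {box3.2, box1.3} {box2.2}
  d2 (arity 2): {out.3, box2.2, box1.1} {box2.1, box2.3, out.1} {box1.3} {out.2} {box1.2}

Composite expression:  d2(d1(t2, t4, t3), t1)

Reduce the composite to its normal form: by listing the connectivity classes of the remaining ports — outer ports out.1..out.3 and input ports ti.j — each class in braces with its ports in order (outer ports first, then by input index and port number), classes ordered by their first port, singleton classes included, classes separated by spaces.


{out.1, t1.1, t1.3} {out.2} {out.3, t1.2, t3.3} {t2.1, t2.2, t3.1, t4.3} {t2.3, t3.2} {t4.1} {t4.2}

Two ports join when wires chain via d2-identified ports.
after d1, the pattern on (t2, t4, t3) reads {out.1, out.3, t3.3} {out.2, t2.1, t2.2, t3.1, t4.3} {t2.3, t3.2} {t4.1} {t4.2} (out.j = its outer ports)
after d2, the pattern on (t2, t4, t3, t1) reads {out.1, t1.1, t1.3} {out.2} {out.3, t1.2, t3.3} {t2.1, t2.2, t3.1, t4.3} {t2.3, t3.2} {t4.1} {t4.2} (out.j = its outer ports)
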